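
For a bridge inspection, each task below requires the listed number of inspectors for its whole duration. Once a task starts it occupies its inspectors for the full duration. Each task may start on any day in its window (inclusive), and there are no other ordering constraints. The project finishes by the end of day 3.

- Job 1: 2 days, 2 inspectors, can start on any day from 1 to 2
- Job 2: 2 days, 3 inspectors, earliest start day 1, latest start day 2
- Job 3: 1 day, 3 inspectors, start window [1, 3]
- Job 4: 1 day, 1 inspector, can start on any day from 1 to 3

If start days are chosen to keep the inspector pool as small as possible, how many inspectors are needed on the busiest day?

5

Early-start (Job 1@1, Job 2@1, Job 3@1, Job 4@1) gives peak 9: d1:9  d2:5  d3:0.
Shift Job 3→3, Job 4→3.
Schedule Job 1@1, Job 2@1, Job 3@3, Job 4@3: d1:5  d2:5  d3:4 — peak 5.
Total inspector-days = 14 over 3 days ⇒ peak ≥ ⌈14/3⌉ = 5, so 5 is optimal.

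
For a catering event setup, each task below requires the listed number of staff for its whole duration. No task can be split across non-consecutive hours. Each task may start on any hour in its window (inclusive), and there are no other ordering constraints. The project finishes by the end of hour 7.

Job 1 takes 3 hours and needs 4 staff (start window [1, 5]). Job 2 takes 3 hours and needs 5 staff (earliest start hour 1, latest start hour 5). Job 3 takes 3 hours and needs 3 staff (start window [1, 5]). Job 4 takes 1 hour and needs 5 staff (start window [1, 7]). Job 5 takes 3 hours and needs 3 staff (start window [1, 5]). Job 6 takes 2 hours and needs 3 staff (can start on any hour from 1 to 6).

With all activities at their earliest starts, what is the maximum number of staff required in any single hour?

23

Early-start schedule: Job 1@1, Job 2@1, Job 3@1, Job 4@1, Job 5@1, Job 6@1.
Load per hour: hour 1: 23, hour 2: 18, hour 3: 15, hour 4: 0, hour 5: 0, hour 6: 0, hour 7: 0.
Peak is 23.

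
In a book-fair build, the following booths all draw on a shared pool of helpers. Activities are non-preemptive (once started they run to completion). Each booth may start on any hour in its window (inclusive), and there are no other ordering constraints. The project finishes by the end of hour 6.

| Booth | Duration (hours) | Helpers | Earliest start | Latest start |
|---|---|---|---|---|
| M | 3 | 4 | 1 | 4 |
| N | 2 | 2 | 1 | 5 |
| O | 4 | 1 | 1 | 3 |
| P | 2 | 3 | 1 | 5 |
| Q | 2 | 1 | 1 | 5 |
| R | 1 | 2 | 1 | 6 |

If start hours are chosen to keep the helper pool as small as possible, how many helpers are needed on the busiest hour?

6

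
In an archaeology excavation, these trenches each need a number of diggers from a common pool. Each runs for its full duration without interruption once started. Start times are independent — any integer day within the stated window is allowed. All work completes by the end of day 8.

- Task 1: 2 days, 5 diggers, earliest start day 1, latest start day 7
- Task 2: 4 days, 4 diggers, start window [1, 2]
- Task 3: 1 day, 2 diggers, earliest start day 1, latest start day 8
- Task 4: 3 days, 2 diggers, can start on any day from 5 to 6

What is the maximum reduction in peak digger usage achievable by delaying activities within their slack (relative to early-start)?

Early-start peak: d1:11  d2:9  d3:4  d4:4  d5:2  d6:2  d7:2  d8:0 ⇒ 11.
Leveled (Task 1@5, Task 2@1, Task 3@1, Task 4@5): d1:6  d2:4  d3:4  d4:4  d5:7  d6:7  d7:2  d8:0 ⇒ 7.
Reduction 11 − 7 = 4.

4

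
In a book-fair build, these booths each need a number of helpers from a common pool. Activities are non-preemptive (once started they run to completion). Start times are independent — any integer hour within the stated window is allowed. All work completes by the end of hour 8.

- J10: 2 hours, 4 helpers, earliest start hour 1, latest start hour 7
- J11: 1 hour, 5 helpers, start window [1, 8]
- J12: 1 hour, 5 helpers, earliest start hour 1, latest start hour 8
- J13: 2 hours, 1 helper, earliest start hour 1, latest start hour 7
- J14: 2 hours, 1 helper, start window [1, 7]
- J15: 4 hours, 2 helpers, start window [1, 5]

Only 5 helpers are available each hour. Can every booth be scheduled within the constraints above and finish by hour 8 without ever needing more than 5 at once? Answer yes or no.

Schedule J10@1, J11@3, J12@4, J13@1, J14@5, J15@5: h1:5  h2:5  h3:5  h4:5  h5:3  h6:3  h7:2  h8:2 — peak 5 ≤ 5.

yes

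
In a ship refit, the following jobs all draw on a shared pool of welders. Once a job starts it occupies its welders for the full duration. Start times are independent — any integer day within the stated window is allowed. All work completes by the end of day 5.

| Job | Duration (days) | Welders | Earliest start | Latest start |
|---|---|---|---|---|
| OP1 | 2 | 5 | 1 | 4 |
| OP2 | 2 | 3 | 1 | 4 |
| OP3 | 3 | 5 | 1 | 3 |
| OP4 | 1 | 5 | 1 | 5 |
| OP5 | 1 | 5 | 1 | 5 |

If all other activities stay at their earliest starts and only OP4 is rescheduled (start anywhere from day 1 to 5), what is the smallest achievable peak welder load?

18

OP4@1: d1:23  d2:13  d3:5  d4:0  d5:0 → peak 23
OP4@2: d1:18  d2:18  d3:5  d4:0  d5:0 → peak 18
OP4@3: d1:18  d2:13  d3:10  d4:0  d5:0 → peak 18
OP4@4: d1:18  d2:13  d3:5  d4:5  d5:0 → peak 18
OP4@5: d1:18  d2:13  d3:5  d4:0  d5:5 → peak 18
Best is OP4@2, peak 18.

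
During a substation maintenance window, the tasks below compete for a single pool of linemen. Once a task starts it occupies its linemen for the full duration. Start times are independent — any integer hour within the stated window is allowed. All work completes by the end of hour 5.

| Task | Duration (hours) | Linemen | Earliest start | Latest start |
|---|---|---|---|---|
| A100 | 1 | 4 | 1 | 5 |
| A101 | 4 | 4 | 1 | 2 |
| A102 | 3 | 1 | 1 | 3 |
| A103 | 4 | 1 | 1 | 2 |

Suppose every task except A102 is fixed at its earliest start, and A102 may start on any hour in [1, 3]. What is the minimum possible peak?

A102@1: h1:10  h2:6  h3:6  h4:5  h5:0 → peak 10
A102@2: h1:9  h2:6  h3:6  h4:6  h5:0 → peak 9
A102@3: h1:9  h2:5  h3:6  h4:6  h5:1 → peak 9
Best is A102@2, peak 9.

9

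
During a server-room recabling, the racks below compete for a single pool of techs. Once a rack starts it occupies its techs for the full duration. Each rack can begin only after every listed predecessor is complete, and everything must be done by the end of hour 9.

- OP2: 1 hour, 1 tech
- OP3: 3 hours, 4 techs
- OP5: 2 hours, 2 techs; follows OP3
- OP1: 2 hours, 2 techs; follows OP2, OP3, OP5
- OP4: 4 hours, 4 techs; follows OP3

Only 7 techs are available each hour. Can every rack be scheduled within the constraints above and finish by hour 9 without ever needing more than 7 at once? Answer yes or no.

yes

Schedule OP2@1, OP3@1, OP5@4, OP1@6, OP4@4: h1:5  h2:4  h3:4  h4:6  h5:6  h6:6  h7:6  h8:0  h9:0 — peak 6 ≤ 7.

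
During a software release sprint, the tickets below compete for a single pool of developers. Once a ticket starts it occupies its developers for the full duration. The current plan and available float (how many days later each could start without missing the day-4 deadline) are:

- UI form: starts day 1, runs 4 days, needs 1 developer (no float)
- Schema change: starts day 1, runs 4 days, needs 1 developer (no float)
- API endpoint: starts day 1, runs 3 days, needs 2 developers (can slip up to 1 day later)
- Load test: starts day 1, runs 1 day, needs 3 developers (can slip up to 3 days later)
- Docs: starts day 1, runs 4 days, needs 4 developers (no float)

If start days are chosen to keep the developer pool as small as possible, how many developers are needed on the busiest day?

9

Early-start (UI form@1, Schema change@1, API endpoint@1, Load test@1, Docs@1) gives peak 11: d1:11  d2:8  d3:8  d4:6.
Shift Load test→4.
Schedule UI form@1, Schema change@1, API endpoint@1, Load test@4, Docs@1: d1:8  d2:8  d3:8  d4:9 — peak 9.
Total developer-days = 33 over 4 days ⇒ peak ≥ ⌈33/4⌉ = 9, so 9 is optimal.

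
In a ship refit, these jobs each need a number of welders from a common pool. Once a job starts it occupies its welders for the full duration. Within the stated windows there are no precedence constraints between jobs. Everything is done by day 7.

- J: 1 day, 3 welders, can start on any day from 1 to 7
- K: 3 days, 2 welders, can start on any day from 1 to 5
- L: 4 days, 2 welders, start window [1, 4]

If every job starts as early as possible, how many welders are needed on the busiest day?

7

Early-start schedule: J@1, K@1, L@1.
Load per day: day 1: 7, day 2: 4, day 3: 4, day 4: 2, day 5: 0, day 6: 0, day 7: 0.
Peak is 7.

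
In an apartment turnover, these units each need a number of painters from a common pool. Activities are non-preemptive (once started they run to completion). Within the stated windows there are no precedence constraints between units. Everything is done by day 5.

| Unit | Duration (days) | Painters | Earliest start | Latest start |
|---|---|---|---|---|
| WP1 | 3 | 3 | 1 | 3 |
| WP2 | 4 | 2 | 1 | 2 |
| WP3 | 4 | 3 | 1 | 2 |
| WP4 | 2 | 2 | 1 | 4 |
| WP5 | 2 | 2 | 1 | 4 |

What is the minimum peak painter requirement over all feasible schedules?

Early-start (WP1@1, WP2@1, WP3@1, WP4@1, WP5@1) gives peak 12: d1:12  d2:12  d3:8  d4:5  d5:0.
Shift WP4→4, WP5→4.
Schedule WP1@1, WP2@1, WP3@1, WP4@4, WP5@4: d1:8  d2:8  d3:8  d4:9  d5:4 — peak 9.

9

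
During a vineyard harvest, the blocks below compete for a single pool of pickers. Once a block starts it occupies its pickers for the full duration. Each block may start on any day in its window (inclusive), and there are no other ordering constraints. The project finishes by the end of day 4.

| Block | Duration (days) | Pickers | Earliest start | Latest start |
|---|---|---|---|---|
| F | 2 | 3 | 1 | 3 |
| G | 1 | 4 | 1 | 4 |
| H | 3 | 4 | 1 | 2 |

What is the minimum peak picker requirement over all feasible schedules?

7

Early-start (F@1, G@1, H@1) gives peak 11: d1:11  d2:7  d3:4  d4:0.
Shift H→2.
Schedule F@1, G@1, H@2: d1:7  d2:7  d3:4  d4:4 — peak 7.
No arrangement of the 24 feasible schedules does better.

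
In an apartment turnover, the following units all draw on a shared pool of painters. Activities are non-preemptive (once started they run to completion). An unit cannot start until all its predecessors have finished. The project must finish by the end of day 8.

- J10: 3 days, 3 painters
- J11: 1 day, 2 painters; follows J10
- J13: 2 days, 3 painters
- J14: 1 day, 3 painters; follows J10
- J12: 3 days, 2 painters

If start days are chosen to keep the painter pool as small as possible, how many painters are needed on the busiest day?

5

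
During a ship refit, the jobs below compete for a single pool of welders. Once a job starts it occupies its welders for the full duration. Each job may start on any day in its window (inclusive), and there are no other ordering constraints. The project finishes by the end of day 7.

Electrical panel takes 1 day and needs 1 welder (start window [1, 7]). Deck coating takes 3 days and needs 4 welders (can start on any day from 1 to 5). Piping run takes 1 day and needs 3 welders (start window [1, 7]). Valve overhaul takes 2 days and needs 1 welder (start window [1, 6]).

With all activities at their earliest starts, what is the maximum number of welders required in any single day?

9

Early-start schedule: Electrical panel@1, Deck coating@1, Piping run@1, Valve overhaul@1.
Load per day: day 1: 9, day 2: 5, day 3: 4, day 4: 0, day 5: 0, day 6: 0, day 7: 0.
Peak is 9.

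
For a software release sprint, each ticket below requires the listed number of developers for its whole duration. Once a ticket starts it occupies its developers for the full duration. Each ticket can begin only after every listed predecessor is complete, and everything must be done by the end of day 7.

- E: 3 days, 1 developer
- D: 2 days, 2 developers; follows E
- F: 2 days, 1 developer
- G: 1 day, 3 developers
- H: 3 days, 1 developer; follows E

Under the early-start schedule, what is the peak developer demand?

Early-start schedule: E@1, D@4, F@1, G@1, H@4.
Load per day: day 1: 5, day 2: 2, day 3: 1, day 4: 3, day 5: 3, day 6: 1, day 7: 0.
Peak is 5.

5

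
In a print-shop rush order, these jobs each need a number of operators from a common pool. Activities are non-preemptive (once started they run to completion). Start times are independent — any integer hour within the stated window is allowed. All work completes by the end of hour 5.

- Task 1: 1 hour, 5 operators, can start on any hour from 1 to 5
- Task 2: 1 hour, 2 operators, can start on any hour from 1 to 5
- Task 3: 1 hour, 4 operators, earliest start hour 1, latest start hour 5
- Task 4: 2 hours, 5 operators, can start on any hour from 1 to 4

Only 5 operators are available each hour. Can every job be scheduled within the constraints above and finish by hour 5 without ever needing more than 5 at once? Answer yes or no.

yes

Schedule Task 1@1, Task 2@2, Task 3@3, Task 4@4: h1:5  h2:2  h3:4  h4:5  h5:5 — peak 5 ≤ 5.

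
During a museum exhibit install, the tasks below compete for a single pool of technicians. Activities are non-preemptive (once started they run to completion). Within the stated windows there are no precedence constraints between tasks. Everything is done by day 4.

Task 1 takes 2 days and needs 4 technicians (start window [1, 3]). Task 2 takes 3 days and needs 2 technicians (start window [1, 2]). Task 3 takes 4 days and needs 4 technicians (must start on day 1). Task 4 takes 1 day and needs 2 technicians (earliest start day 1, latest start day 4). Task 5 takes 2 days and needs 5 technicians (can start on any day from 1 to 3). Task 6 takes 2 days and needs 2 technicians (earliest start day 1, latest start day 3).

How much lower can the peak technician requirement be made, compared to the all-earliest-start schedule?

7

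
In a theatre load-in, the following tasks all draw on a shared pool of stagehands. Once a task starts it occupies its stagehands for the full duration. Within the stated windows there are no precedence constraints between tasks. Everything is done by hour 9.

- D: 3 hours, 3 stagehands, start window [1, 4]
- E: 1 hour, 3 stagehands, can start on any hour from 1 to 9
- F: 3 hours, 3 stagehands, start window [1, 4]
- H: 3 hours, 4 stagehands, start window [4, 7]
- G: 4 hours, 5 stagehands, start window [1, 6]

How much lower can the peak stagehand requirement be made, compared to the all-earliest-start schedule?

6

Early-start peak: h1:14  h2:11  h3:11  h4:9  h5:4  h6:4  h7:0  h8:0  h9:0 ⇒ 14.
Leveled (D@1, E@1, F@4, H@6, G@2): h1:6  h2:8  h3:8  h4:8  h5:8  h6:7  h7:4  h8:4  h9:0 ⇒ 8.
Reduction 14 − 8 = 6.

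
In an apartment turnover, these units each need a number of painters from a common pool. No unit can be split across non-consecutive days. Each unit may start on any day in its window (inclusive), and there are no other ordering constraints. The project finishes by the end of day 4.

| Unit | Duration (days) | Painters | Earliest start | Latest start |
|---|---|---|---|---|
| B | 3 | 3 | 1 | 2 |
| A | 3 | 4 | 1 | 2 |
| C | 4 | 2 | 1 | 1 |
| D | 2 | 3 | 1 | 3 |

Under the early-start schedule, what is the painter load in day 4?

2

At early start, day 4 has: C.
Demand: 2 = 2.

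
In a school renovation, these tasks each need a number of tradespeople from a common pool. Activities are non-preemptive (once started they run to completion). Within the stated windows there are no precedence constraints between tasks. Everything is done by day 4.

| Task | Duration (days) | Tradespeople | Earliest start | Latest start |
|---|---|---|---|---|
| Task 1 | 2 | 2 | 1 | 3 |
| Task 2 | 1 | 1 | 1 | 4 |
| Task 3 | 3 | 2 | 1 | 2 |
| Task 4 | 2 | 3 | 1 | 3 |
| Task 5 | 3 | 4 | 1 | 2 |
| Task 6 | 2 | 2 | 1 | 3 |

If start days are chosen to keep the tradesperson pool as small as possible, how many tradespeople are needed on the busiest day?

Early-start (Task 1@1, Task 2@1, Task 3@1, Task 4@1, Task 5@1, Task 6@1) gives peak 14: d1:14  d2:13  d3:6  d4:0.
Shift Task 4→3, Task 5→2.
Schedule Task 1@1, Task 2@1, Task 3@1, Task 4@3, Task 5@2, Task 6@1: d1:7  d2:10  d3:9  d4:7 — peak 10.

10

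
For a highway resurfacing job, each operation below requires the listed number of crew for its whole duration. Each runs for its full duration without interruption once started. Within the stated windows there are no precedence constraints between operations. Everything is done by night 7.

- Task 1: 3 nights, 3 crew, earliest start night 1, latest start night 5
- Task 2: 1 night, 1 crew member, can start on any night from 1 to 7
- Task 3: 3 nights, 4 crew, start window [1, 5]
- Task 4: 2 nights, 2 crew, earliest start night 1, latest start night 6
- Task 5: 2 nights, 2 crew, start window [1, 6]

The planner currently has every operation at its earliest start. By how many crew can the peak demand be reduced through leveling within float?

7

Early-start peak: n1:12  n2:11  n3:7  n4:0  n5:0  n6:0  n7:0 ⇒ 12.
Leveled (Task 1@1, Task 2@4, Task 3@5, Task 4@1, Task 5@3): n1:5  n2:5  n3:5  n4:3  n5:4  n6:4  n7:4 ⇒ 5.
Reduction 12 − 5 = 7.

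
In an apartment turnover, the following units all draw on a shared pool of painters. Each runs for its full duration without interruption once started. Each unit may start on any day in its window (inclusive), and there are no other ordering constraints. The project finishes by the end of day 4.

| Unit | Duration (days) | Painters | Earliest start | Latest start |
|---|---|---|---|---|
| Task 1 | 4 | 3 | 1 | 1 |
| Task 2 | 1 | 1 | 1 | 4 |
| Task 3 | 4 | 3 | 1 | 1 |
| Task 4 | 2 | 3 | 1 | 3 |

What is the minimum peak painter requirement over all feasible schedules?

9

Early-start (Task 1@1, Task 2@1, Task 3@1, Task 4@1) gives peak 10: d1:10  d2:9  d3:6  d4:6.
Shift Task 4→2.
Schedule Task 1@1, Task 2@1, Task 3@1, Task 4@2: d1:7  d2:9  d3:9  d4:6 — peak 9.
No arrangement of the 12 feasible schedules does better.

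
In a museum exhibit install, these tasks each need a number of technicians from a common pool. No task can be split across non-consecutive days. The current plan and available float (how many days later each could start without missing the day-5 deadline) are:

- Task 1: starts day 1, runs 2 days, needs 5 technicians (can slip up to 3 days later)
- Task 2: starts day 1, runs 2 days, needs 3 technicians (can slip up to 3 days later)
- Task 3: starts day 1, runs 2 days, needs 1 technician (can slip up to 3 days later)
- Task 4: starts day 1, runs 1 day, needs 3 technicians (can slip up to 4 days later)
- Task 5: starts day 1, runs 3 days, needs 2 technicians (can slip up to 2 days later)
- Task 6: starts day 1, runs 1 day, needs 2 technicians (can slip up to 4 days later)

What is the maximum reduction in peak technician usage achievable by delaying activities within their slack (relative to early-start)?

Early-start peak: d1:16  d2:11  d3:2  d4:0  d5:0 ⇒ 16.
Leveled (Task 1@1, Task 2@3, Task 3@1, Task 4@5, Task 5@3, Task 6@3): d1:6  d2:6  d3:7  d4:5  d5:5 ⇒ 7.
Reduction 16 − 7 = 9.

9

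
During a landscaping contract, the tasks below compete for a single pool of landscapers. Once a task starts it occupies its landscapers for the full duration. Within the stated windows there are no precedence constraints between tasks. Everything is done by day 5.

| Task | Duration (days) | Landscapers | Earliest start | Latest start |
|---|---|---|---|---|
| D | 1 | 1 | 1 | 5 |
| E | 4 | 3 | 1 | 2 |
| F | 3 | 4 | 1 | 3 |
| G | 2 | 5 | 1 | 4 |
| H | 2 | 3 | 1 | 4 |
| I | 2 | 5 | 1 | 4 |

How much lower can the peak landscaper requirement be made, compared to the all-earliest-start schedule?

Early-start peak: d1:21  d2:20  d3:7  d4:3  d5:0 ⇒ 21.
Leveled (D@1, E@1, F@1, G@2, H@4, I@4): d1:8  d2:12  d3:12  d4:11  d5:8 ⇒ 12.
Reduction 21 − 12 = 9.

9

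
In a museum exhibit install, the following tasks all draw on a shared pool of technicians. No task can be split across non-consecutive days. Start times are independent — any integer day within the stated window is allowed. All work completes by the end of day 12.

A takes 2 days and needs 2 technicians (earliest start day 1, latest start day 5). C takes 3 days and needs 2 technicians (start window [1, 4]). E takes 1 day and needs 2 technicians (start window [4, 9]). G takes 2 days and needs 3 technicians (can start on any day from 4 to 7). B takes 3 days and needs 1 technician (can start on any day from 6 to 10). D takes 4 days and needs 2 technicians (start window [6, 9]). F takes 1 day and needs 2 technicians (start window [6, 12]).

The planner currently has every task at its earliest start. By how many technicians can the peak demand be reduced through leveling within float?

1

Early-start peak: d1:4  d2:4  d3:2  d4:5  d5:3  d6:5  d7:3  d8:3  d9:2  d10:0  d11:0  d12:0 ⇒ 5.
Leveled (A@1, C@1, E@4, G@5, B@6, D@7, F@9): d1:4  d2:4  d3:2  d4:2  d5:3  d6:4  d7:3  d8:3  d9:4  d10:2  d11:0  d12:0 ⇒ 4.
Reduction 5 − 4 = 1.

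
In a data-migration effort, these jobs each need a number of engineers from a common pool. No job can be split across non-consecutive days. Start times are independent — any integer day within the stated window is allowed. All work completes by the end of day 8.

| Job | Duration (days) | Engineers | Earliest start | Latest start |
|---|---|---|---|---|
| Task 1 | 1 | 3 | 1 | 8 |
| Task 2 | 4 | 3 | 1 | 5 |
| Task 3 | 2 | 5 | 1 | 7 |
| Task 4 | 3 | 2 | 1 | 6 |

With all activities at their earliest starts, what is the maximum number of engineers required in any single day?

13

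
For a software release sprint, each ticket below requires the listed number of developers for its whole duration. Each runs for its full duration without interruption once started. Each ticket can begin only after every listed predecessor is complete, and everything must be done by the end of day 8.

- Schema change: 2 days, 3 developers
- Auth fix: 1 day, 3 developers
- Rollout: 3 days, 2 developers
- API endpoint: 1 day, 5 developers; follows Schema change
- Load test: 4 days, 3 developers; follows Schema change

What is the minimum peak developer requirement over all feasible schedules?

5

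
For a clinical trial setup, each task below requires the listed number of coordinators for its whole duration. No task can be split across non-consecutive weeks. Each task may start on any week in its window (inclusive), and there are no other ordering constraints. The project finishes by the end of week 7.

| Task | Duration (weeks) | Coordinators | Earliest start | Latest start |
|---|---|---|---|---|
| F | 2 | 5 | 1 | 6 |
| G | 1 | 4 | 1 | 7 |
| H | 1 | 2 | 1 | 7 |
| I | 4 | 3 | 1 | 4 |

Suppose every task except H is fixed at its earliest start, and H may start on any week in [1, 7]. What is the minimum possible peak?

H@1: w1:14  w2:8  w3:3  w4:3  w5:0  w6:0  w7:0 → peak 14
H@2: w1:12  w2:10  w3:3  w4:3  w5:0  w6:0  w7:0 → peak 12
H@3: w1:12  w2:8  w3:5  w4:3  w5:0  w6:0  w7:0 → peak 12
H@4: w1:12  w2:8  w3:3  w4:5  w5:0  w6:0  w7:0 → peak 12
H@5: w1:12  w2:8  w3:3  w4:3  w5:2  w6:0  w7:0 → peak 12
H@6: w1:12  w2:8  w3:3  w4:3  w5:0  w6:2  w7:0 → peak 12
H@7: w1:12  w2:8  w3:3  w4:3  w5:0  w6:0  w7:2 → peak 12
Best is H@2, peak 12.

12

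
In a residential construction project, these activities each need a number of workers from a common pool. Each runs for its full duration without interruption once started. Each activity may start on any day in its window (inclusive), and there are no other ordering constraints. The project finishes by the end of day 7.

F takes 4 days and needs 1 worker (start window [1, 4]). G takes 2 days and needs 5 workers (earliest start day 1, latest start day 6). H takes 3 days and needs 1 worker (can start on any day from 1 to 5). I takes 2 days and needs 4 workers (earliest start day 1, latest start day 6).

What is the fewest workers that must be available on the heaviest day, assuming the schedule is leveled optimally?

5

Early-start (F@1, G@1, H@1, I@1) gives peak 11: d1:11  d2:11  d3:2  d4:1  d5:0  d6:0  d7:0.
Shift G→6, I→4.
Schedule F@1, G@6, H@1, I@4: d1:2  d2:2  d3:2  d4:5  d5:4  d6:5  d7:5 — peak 5.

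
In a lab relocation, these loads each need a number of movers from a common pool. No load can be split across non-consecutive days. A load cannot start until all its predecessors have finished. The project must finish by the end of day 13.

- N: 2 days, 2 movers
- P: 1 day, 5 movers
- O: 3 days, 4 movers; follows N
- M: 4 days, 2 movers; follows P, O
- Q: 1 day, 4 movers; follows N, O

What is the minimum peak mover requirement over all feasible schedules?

5

Early-start (N@1, P@1, O@3, M@6, Q@6) gives peak 7: d1:7  d2:2  d3:4  d4:4  d5:4  d6:6  d7:2  d8:2  d9:2  d10:0  d11:0  d12:0  d13:0.
Shift P→3, O→4, M→7, Q→11.
Schedule N@1, P@3, O@4, M@7, Q@11: d1:2  d2:2  d3:5  d4:4  d5:4  d6:4  d7:2  d8:2  d9:2  d10:2  d11:4  d12:0  d13:0 — peak 5.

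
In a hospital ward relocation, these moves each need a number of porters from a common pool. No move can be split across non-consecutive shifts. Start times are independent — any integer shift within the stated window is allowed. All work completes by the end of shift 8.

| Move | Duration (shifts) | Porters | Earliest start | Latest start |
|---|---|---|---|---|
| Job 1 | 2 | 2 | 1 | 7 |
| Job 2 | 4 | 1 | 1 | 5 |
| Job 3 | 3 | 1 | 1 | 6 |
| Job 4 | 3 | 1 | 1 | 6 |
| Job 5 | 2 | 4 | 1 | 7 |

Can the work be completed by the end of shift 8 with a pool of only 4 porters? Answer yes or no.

yes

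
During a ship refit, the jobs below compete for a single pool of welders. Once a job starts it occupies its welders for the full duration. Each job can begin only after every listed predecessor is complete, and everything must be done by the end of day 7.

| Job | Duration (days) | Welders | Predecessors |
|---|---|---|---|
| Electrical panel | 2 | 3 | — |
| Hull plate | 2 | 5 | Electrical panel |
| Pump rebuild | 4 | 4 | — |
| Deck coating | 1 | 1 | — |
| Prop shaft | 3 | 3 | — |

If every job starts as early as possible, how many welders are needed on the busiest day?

12

Early-start schedule: Electrical panel@1, Hull plate@3, Pump rebuild@1, Deck coating@1, Prop shaft@1.
Load per day: day 1: 11, day 2: 10, day 3: 12, day 4: 9, day 5: 0, day 6: 0, day 7: 0.
Peak is 12.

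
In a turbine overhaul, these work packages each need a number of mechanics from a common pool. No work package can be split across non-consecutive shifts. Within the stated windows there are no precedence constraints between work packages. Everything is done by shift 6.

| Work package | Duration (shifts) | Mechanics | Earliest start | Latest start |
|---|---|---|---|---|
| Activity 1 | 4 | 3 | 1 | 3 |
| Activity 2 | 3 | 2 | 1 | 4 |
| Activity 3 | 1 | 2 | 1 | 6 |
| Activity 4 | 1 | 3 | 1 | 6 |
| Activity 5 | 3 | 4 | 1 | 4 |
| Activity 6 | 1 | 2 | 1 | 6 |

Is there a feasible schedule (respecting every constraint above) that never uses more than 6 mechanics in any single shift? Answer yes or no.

no

Total mechanic-shifts = 37; over 6 shifts the average is 37/6 > 6, so some shift must exceed 6.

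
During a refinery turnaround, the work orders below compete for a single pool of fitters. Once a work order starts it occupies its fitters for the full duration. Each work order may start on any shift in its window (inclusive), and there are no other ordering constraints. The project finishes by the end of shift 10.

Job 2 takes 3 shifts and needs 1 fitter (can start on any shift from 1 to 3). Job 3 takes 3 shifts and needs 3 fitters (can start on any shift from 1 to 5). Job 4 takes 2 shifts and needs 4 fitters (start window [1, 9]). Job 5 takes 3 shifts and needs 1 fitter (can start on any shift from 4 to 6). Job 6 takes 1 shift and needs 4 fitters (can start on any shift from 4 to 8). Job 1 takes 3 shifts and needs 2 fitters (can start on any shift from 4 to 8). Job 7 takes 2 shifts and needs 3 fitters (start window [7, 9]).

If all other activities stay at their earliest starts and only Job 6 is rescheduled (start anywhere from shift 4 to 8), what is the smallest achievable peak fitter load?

8

Job 6@4: s1:8  s2:8  s3:4  s4:7  s5:3  s6:3  s7:3  s8:3  s9:0  s10:0 → peak 8
Job 6@5: s1:8  s2:8  s3:4  s4:3  s5:7  s6:3  s7:3  s8:3  s9:0  s10:0 → peak 8
Job 6@6: s1:8  s2:8  s3:4  s4:3  s5:3  s6:7  s7:3  s8:3  s9:0  s10:0 → peak 8
Job 6@7: s1:8  s2:8  s3:4  s4:3  s5:3  s6:3  s7:7  s8:3  s9:0  s10:0 → peak 8
Job 6@8: s1:8  s2:8  s3:4  s4:3  s5:3  s6:3  s7:3  s8:7  s9:0  s10:0 → peak 8
Best is Job 6@4, peak 8.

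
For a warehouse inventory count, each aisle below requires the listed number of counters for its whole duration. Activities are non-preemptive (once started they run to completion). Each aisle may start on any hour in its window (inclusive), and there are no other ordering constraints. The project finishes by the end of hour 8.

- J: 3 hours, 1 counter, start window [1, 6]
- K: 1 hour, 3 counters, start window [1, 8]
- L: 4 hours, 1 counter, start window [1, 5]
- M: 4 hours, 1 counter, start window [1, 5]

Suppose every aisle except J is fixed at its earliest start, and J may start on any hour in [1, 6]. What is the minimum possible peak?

5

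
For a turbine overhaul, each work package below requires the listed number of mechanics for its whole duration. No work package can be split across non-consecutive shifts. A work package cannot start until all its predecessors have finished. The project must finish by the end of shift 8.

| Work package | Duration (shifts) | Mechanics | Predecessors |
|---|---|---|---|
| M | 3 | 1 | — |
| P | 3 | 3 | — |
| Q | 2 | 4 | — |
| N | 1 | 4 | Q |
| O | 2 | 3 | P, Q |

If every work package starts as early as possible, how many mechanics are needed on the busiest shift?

8

Early-start schedule: M@1, P@1, Q@1, N@3, O@4.
Load per shift: shift 1: 8, shift 2: 8, shift 3: 8, shift 4: 3, shift 5: 3, shift 6: 0, shift 7: 0, shift 8: 0.
Peak is 8.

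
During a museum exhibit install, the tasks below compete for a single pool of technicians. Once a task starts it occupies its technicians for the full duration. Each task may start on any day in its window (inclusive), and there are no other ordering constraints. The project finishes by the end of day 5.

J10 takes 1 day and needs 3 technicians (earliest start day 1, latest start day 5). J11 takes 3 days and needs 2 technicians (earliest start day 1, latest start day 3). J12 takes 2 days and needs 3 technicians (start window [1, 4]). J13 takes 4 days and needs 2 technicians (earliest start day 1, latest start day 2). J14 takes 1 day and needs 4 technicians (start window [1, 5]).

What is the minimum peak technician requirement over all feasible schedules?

7

Early-start (J10@1, J11@1, J12@1, J13@1, J14@1) gives peak 14: d1:14  d2:7  d3:4  d4:2  d5:0.
Shift J12→2, J14→4.
Schedule J10@1, J11@1, J12@2, J13@1, J14@4: d1:7  d2:7  d3:7  d4:6  d5:0 — peak 7.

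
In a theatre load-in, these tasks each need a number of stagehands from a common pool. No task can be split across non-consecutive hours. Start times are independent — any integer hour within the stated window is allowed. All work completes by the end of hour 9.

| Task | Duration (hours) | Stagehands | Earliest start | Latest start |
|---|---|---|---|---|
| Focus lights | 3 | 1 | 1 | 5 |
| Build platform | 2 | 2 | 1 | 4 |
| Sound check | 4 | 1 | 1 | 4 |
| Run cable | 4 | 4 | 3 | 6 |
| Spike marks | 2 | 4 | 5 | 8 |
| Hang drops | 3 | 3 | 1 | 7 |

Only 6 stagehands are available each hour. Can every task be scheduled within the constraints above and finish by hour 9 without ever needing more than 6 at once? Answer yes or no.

yes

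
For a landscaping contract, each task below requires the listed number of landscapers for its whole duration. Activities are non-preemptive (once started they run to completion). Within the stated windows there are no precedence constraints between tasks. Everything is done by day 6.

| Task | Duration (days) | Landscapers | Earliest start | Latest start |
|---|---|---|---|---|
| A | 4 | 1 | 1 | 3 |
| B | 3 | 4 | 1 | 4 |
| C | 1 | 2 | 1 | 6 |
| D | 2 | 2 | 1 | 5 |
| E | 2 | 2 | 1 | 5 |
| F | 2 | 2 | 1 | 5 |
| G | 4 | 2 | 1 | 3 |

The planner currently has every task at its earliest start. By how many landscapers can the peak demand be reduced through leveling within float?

8

Early-start peak: d1:15  d2:13  d3:7  d4:3  d5:0  d6:0 ⇒ 15.
Leveled (A@1, B@1, C@4, D@1, E@4, F@5, G@3): d1:7  d2:7  d3:7  d4:7  d5:6  d6:4 ⇒ 7.
Reduction 15 − 7 = 8.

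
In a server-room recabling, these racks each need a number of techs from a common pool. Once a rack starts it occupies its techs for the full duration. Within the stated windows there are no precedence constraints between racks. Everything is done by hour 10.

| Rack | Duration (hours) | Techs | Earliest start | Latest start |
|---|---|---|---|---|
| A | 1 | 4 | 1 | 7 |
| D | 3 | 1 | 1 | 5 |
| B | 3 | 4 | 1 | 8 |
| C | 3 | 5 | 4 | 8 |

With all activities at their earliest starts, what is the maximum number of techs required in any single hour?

Early-start schedule: A@1, D@1, B@1, C@4.
Load per hour: hour 1: 9, hour 2: 5, hour 3: 5, hour 4: 5, hour 5: 5, hour 6: 5, hour 7: 0, hour 8: 0, hour 9: 0, hour 10: 0.
Peak is 9.

9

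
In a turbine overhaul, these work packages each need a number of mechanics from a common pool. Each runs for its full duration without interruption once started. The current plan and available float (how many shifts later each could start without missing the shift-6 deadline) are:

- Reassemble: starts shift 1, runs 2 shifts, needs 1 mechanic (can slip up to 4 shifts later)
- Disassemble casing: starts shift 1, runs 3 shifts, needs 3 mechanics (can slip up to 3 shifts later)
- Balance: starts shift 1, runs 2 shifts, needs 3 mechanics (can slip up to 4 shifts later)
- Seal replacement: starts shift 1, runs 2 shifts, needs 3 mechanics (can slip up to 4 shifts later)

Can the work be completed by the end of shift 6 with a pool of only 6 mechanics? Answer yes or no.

Schedule Reassemble@1, Disassemble casing@1, Balance@3, Seal replacement@4: s1:4  s2:4  s3:6  s4:6  s5:3  s6:0 — peak 6 ≤ 6.

yes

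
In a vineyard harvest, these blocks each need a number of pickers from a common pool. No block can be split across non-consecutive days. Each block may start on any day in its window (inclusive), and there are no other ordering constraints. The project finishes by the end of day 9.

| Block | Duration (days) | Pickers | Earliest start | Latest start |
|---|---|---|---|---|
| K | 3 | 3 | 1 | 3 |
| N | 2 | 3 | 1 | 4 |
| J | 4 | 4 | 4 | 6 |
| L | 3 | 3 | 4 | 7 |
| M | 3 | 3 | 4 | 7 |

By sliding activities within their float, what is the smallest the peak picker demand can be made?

Early-start (K@1, N@1, J@4, L@4, M@4) gives peak 10: d1:6  d2:6  d3:3  d4:10  d5:10  d6:10  d7:4  d8:0  d9:0.
Shift M→7.
Schedule K@1, N@1, J@4, L@4, M@7: d1:6  d2:6  d3:3  d4:7  d5:7  d6:7  d7:7  d8:3  d9:3 — peak 7.

7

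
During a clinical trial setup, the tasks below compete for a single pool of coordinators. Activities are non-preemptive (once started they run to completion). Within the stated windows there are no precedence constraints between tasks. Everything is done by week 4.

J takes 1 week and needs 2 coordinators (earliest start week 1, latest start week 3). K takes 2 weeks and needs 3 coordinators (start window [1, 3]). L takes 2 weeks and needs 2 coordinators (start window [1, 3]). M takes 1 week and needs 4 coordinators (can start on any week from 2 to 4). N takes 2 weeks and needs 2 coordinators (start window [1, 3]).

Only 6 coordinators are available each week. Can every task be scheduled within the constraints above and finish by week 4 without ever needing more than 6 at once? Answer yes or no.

yes

Schedule J@1, K@1, L@2, M@4, N@3: w1:5  w2:5  w3:4  w4:6 — peak 6 ≤ 6.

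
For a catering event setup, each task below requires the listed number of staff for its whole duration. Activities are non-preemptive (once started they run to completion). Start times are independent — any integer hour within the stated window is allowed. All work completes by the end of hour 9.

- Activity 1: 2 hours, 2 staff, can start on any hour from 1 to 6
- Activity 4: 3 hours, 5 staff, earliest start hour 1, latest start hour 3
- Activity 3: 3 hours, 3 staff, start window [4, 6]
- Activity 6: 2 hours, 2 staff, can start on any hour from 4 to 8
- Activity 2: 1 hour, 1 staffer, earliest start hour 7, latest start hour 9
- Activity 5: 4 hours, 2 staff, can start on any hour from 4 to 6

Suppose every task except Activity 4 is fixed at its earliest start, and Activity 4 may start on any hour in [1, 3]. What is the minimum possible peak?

Activity 4@1: h1:7  h2:7  h3:5  h4:7  h5:7  h6:5  h7:3  h8:0  h9:0 → peak 7
Activity 4@2: h1:2  h2:7  h3:5  h4:12  h5:7  h6:5  h7:3  h8:0  h9:0 → peak 12
Activity 4@3: h1:2  h2:2  h3:5  h4:12  h5:12  h6:5  h7:3  h8:0  h9:0 → peak 12
Best is Activity 4@1, peak 7.

7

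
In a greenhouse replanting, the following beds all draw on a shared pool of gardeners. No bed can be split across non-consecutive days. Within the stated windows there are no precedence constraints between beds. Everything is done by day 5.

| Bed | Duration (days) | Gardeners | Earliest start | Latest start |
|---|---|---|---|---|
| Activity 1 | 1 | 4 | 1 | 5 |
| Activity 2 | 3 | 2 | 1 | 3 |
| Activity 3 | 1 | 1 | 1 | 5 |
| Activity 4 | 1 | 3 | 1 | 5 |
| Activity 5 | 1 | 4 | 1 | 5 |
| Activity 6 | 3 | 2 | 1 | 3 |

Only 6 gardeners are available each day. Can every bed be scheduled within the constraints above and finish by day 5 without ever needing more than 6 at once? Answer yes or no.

yes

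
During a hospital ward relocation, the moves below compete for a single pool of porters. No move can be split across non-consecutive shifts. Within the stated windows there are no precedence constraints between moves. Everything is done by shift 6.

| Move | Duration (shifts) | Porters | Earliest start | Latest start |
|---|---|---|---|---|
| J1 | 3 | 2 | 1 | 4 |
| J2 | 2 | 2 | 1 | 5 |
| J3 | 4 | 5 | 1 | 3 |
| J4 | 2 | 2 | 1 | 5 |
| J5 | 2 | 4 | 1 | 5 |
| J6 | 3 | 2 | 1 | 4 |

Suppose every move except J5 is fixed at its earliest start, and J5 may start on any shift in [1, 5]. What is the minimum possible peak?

13

J5@1: s1:17  s2:17  s3:9  s4:5  s5:0  s6:0 → peak 17
J5@2: s1:13  s2:17  s3:13  s4:5  s5:0  s6:0 → peak 17
J5@3: s1:13  s2:13  s3:13  s4:9  s5:0  s6:0 → peak 13
J5@4: s1:13  s2:13  s3:9  s4:9  s5:4  s6:0 → peak 13
J5@5: s1:13  s2:13  s3:9  s4:5  s5:4  s6:4 → peak 13
Best is J5@3, peak 13.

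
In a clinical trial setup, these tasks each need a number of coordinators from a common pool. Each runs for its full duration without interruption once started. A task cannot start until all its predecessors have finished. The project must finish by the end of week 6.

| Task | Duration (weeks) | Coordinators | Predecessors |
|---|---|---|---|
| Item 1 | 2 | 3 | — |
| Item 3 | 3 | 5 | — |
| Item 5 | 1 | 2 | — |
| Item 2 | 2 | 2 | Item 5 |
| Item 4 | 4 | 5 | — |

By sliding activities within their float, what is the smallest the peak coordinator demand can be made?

10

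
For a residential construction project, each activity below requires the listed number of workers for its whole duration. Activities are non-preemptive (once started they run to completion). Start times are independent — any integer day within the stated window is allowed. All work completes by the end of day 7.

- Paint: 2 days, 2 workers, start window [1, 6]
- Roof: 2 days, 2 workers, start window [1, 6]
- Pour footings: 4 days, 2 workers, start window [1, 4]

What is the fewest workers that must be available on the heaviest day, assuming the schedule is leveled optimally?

4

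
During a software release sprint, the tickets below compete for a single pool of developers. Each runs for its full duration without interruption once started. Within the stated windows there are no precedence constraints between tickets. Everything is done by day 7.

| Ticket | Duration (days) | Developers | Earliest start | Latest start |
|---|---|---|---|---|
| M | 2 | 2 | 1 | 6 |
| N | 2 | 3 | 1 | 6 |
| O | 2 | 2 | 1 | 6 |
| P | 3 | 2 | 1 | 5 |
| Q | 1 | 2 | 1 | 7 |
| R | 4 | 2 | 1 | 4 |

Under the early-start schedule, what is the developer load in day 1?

At early start, day 1 has: M, N, O, P, Q, R.
Demand: 2 + 3 + 2 + 2 + 2 + 2 = 13.

13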